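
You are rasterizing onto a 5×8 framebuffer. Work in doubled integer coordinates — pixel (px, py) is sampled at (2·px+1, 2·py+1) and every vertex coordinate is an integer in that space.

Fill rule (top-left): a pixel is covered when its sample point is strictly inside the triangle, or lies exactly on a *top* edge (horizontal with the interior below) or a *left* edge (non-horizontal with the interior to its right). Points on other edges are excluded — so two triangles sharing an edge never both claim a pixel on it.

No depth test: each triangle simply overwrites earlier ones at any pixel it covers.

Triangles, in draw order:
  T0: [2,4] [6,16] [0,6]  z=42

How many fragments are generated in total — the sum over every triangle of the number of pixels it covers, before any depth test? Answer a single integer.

T0:
  2·area = 32
  edge (2, 4)→(6, 16): d=(4,12) right/bottom  bias=-1
  edge (6, 16)→(0, 6): d=(-6,-10) top-left  bias=+0
  edge (0, 6)→(2, 4): d=(2,-2) top-left  bias=+0
    (0,0)@(1, 1): e=[0,40,-8] → ·  [on edge]
    (2,0)@(5, 1): e=[-48,80,0] → ·  [on edge]
    (1,1)@(3, 3): e=[-16,48,0] → ·  [on edge]
    (0,2)@(1, 5): e=[16,16,0] → █  [on edge]
    (1,2)@(3, 5): e=[-8,36,4] → ·
    (0,3)@(1, 7): e=[24,4,4] → █
    (1,3)@(3, 7): e=[0,24,8] → ·  [on edge]
    (0,4)@(1, 9): e=[32,-8,8] → ·
    (1,4)@(3, 9): e=[8,12,12] → █
    (2,4)@(5, 9): e=[-16,32,16] → ·
    (1,5)@(3, 11): e=[16,0,16] → █  [on edge]
    (2,5)@(5, 11): e=[-8,20,20] → ·
    (2,6)@(5, 13): e=[0,8,24] → ·  [on edge]
  covered (4 px):
    · · · · ·
    · · · · ·
    █ · · · ·
    █ · · · ·
    · █ · · ·
    · █ · · ·
    · · · · ·
    · · · · ·

Final: 4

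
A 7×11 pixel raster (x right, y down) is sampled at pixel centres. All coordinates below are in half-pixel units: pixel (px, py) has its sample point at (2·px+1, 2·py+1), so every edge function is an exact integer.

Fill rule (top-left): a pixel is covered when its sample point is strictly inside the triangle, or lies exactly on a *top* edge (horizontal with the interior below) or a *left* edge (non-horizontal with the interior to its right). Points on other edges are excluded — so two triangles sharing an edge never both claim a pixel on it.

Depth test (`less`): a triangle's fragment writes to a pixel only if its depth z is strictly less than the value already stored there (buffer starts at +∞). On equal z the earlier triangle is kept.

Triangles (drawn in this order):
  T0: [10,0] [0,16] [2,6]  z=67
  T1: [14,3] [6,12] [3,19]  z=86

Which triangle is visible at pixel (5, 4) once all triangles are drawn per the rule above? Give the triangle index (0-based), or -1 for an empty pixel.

T0:
  2·area = 68
  edge (10, 0)→(0, 16): d=(-10,16) right/bottom  bias=-1
  edge (0, 16)→(2, 6): d=(2,-10) top-left  bias=+0
  edge (2, 6)→(10, 0): d=(8,-6) top-left  bias=+0
    (1,0)@(3, 1): e=[102,0,-34] → .  [on edge]
    (4,0)@(9, 1): e=[6,60,2] → X
    (5,0)@(11, 1): e=[-26,80,14] → .
    (3,1)@(7, 3): e=[18,44,6] → X
    (4,1)@(9, 3): e=[-14,64,18] → .
    (2,2)@(5, 5): e=[30,28,10] → X
    (3,2)@(7, 5): e=[-2,48,22] → .
    (1,3)@(3, 7): e=[42,12,14] → X
    (3,3)@(7, 7): e=[-22,52,38] → .
    (1,4)@(3, 9): e=[22,16,30] → X
    (2,4)@(5, 9): e=[-10,36,42] → .
    (0,5)@(1, 11): e=[34,0,34] → X  [on edge]
  covered (9 px):
    . . . . X . .
    . . . X . . .
    . . X . . . .
    . X X . . . .
    . X . . . . .
    X X . . . . .
    X . . . . . .
    . . . . . . .
    . . . . . . .
    . . . . . . .
    . . . . . . .
T1:
  2·area = 29  (B↔C swapped to make it positive)
  edge (14, 3)→(3, 19): d=(-11,16) right/bottom  bias=-1
  edge (3, 19)→(6, 12): d=(3,-7) top-left  bias=+0
  edge (6, 12)→(14, 3): d=(8,-9) top-left  bias=+0
    (4,2)@(9, 5): e=[58,0,-29] → .  [on edge]
    (5,3)@(11, 7): e=[4,20,5] → X
    (6,3)@(13, 7): e=[-28,34,23] → .
    (4,4)@(9, 9): e=[14,12,3] → X
    (5,4)@(11, 9): e=[-18,26,21] → .
    (3,5)@(7, 11): e=[24,4,1] → X
    (4,5)@(9, 11): e=[-8,18,19] → .
    (3,6)@(7, 13): e=[2,10,17] → X
    (4,6)@(9, 13): e=[-30,24,35] → .
    (2,7)@(5, 15): e=[12,2,15] → X
    (3,7)@(7, 15): e=[-20,16,33] → .
    (2,8)@(5, 17): e=[-10,8,31] → .
    (1,9)@(3, 19): e=[0,0,29] → .  [on edge]
  covered (5 px):
    . . . . . . .
    . . . . . . .
    . . . . . . .
    . . . . . X .
    . . . . X . .
    . . . X . . .
    . . . X . . .
    . . X . . . .
    . . . . . . .
    . . . . . . .
    . . . . . . .

Z-buffer (winner per pixel, '.' = empty):
  . . . . 0 . .
  . . . 0 . . .
  . . 0 . . . .
  . 0 0 . . 1 .
  . 0 . . 1 . .
  0 0 . 1 . . .
  0 . . 1 . . .
  . . 1 . . . .
  . . . . . . .
  . . . . . . .
  . . . . . . .

Final: -1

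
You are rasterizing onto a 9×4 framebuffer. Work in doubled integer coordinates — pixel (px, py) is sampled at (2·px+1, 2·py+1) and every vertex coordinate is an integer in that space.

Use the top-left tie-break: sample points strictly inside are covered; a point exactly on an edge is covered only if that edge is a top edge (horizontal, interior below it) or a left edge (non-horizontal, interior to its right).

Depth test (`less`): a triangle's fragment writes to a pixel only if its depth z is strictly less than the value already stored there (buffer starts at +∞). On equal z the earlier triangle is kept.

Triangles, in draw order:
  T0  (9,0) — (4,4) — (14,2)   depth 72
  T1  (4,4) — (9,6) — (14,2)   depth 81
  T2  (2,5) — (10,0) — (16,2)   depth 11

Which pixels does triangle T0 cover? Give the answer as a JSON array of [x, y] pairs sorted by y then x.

T0:
  2·area = 30  (B↔C swapped to make it positive)
  edge (9, 0)→(14, 2): d=(5,2) right/bottom  bias=-1
  edge (14, 2)→(4, 4): d=(-10,2) right/bottom  bias=-1
  edge (4, 4)→(9, 0): d=(5,-4) top-left  bias=+0
    (4,0)@(9, 1): e=[5,20,5] → #
    (5,0)@(11, 1): e=[1,16,13] → #
    (6,0)@(13, 1): e=[-3,12,21] → ·
    (3,1)@(7, 3): e=[19,4,7] → #
    (4,1)@(9, 3): e=[15,0,15] → ·  [on edge]
    (5,1)@(11, 3): e=[11,-4,23] → ·
    (3,2)@(7, 5): e=[29,-16,17] → ·
  covered (3 px):
    · · · · # # · · ·
    · · · # · · · · ·
    · · · · · · · · ·
    · · · · · · · · ·
T1:
  2·area = 30  (B↔C swapped to make it positive)
  edge (4, 4)→(14, 2): d=(10,-2) top-left  bias=+0
  edge (14, 2)→(9, 6): d=(-5,4) right/bottom  bias=-1
  edge (9, 6)→(4, 4): d=(-5,-2) top-left  bias=+0
    (4,1)@(9, 3): e=[0,15,15] → #  [on edge]
    (5,1)@(11, 3): e=[4,7,19] → #
    (6,1)@(13, 3): e=[8,-1,23] → ·
    (3,2)@(7, 5): e=[16,13,1] → #
    (5,2)@(11, 5): e=[24,-3,9] → ·
    (3,3)@(7, 7): e=[36,3,-9] → ·
    (4,3)@(9, 7): e=[40,-5,-5] → ·
  covered (4 px):
    · · · · · · · · ·
    · · · · # # · · ·
    · · · # # · · · ·
    · · · · · · · · ·
T2:
  2·area = 46
  edge (2, 5)→(10, 0): d=(8,-5) top-left  bias=+0
  edge (10, 0)→(16, 2): d=(6,2) right/bottom  bias=-1
  edge (16, 2)→(2, 5): d=(-14,3) right/bottom  bias=-1
    (4,0)@(9, 1): e=[3,8,35] → #
    (5,0)@(11, 1): e=[13,4,29] → #
    (6,0)@(13, 1): e=[23,0,23] → ·  [on edge]
    (3,1)@(7, 3): e=[9,24,13] → #
    (6,1)@(13, 3): e=[39,12,-5] → ·
    (3,2)@(7, 5): e=[25,36,-15] → ·
    (4,2)@(9, 5): e=[35,32,-21] → ·
    (5,2)@(11, 5): e=[45,28,-27] → ·
  covered (5 px):
    · · · · # # · · ·
    · · · # # # · · ·
    · · · · · · · · ·
    · · · · · · · · ·

Answer: [[4,0],[5,0],[3,1]]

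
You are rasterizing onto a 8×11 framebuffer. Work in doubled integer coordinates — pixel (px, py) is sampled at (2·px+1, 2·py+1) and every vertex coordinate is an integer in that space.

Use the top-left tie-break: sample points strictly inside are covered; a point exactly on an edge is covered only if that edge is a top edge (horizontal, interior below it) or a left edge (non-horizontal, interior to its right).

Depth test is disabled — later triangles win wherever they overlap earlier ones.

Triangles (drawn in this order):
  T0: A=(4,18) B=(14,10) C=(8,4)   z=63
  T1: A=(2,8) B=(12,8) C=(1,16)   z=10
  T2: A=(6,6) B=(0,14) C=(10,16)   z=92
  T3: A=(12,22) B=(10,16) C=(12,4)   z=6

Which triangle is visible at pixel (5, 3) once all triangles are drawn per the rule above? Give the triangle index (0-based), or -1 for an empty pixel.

T0:
  2·area = 108  (B↔C swapped to make it positive)
  edge (4, 18)→(8, 4): d=(4,-14) top-left  bias=+0
  edge (8, 4)→(14, 10): d=(6,6) right/bottom  bias=-1
  edge (14, 10)→(4, 18): d=(-10,8) right/bottom  bias=-1
    (2,0)@(5, 1): e=[-54,0,162] → .  [on edge]
    (3,1)@(7, 3): e=[-18,0,126] → .  [on edge]
    (4,2)@(9, 5): e=[18,0,90] → .  [on edge]
    (4,3)@(9, 7): e=[26,12,70] → X
    (5,3)@(11, 7): e=[54,0,54] → .  [on edge]
    (3,4)@(7, 9): e=[6,36,66] → X
    (5,4)@(11, 9): e=[62,12,34] → X
    (6,4)@(13, 9): e=[90,0,18] → .  [on edge]
    (3,5)@(7, 11): e=[14,48,46] → X
    (6,5)@(13, 11): e=[98,12,-2] → .
    (7,5)@(15, 11): e=[126,0,-18] → .  [on edge]
    (3,6)@(7, 13): e=[22,60,26] → X
  covered (12 px):
    . . . . . . . .
    . . . . . . . .
    . . . . . . . .
    . . . . X . . .
    . . . X X X . .
    . . . X X X . .
    . . . X X . . .
    . . X X . . . .
    . . X . . . . .
    . . . . . . . .
    . . . . . . . .
T1:
  2·area = 80
  edge (2, 8)→(12, 8): d=(10,0) top-left  bias=+0
  edge (12, 8)→(1, 16): d=(-11,8) right/bottom  bias=-1
  edge (1, 16)→(2, 8): d=(1,-8) top-left  bias=+0
    (1,4)@(3, 9): e=[10,61,9] → X
    (2,4)@(5, 9): e=[10,45,25] → X
    (3,4)@(7, 9): e=[10,29,41] → X
    (4,4)@(9, 9): e=[10,13,57] → X
    (5,4)@(11, 9): e=[10,-3,73] → .
    (1,5)@(3, 11): e=[30,39,11] → X
    (4,5)@(9, 11): e=[30,-9,59] → .
    (1,6)@(3, 13): e=[50,17,13] → X
    (3,6)@(7, 13): e=[50,-15,45] → .
    (1,7)@(3, 15): e=[70,-5,15] → .
    (2,7)@(5, 15): e=[70,-21,31] → .
  covered (9 px):
    . . . . . . . .
    . . . . . . . .
    . . . . . . . .
    . . . . . . . .
    . X X X X . . .
    . X X X . . . .
    . X X . . . . .
    . . . . . . . .
    . . . . . . . .
    . . . . . . . .
    . . . . . . . .
T2:
  2·area = 92  (B↔C swapped to make it positive)
  edge (6, 6)→(10, 16): d=(4,10) right/bottom  bias=-1
  edge (10, 16)→(0, 14): d=(-10,-2) top-left  bias=+0
  edge (0, 14)→(6, 6): d=(6,-8) top-left  bias=+0
    (2,4)@(5, 9): e=[22,60,10] → X
    (3,4)@(7, 9): e=[2,64,26] → X
    (4,4)@(9, 9): e=[-18,68,42] → .
    (1,5)@(3, 11): e=[50,36,6] → X
    (4,5)@(9, 11): e=[-10,48,54] → .
    (0,6)@(1, 13): e=[78,12,2] → X
    (4,6)@(9, 13): e=[-2,28,66] → .
    (0,7)@(1, 15): e=[86,-8,14] → .
    (1,7)@(3, 15): e=[66,-4,30] → .
    (2,7)@(5, 15): e=[46,0,46] → X  [on edge]
    (4,7)@(9, 15): e=[6,8,78] → X
    (5,7)@(11, 15): e=[-14,12,94] → .
    (7,8)@(15, 17): e=[-46,0,138] → .  [on edge]
  covered (12 px):
    . . . . . . . .
    . . . . . . . .
    . . . . . . . .
    . . . . . . . .
    . . X X . . . .
    . X X X . . . .
    X X X X . . . .
    . . X X X . . .
    . . . . . . . .
    . . . . . . . .
    . . . . . . . .
T3:
  2·area = 36
  edge (12, 22)→(10, 16): d=(-2,-6) top-left  bias=+0
  edge (10, 16)→(12, 4): d=(2,-12) top-left  bias=+0
  edge (12, 4)→(12, 22): d=(0,18) right/bottom  bias=-1
    (2,0)@(5, 1): e=[0,-90,126] → .  [on edge]
    (3,3)@(7, 7): e=[0,-54,90] → .  [on edge]
    (5,5)@(11, 11): e=[16,2,18] → X
    (6,5)@(13, 11): e=[28,26,-18] → .
    (4,6)@(9, 13): e=[0,-18,54] → .  [on edge]
    (5,6)@(11, 13): e=[12,6,18] → X
    (6,6)@(13, 13): e=[24,30,-18] → .
    (5,7)@(11, 15): e=[8,10,18] → X
    (6,7)@(13, 15): e=[20,34,-18] → .
    (5,8)@(11, 17): e=[4,14,18] → X
    (6,8)@(13, 17): e=[16,38,-18] → .
    (5,9)@(11, 19): e=[0,18,18] → X  [on edge]
  covered (5 px):
    . . . . . . . .
    . . . . . . . .
    . . . . . . . .
    . . . . . . . .
    . . . . . . . .
    . . . . . X . .
    . . . . . X . .
    . . . . . X . .
    . . . . . X . .
    . . . . . X . .
    . . . . . . . .

Z-buffer (winner per pixel, '.' = empty):
  . . . . . . . .
  . . . . . . . .
  . . . . . . . .
  . . . . 0 . . .
  . 1 2 2 1 0 . .
  . 2 2 2 0 3 . .
  2 2 2 2 0 3 . .
  . . 2 2 2 3 . .
  . . 0 . . 3 . .
  . . . . . 3 . .
  . . . . . . . .

Answer: -1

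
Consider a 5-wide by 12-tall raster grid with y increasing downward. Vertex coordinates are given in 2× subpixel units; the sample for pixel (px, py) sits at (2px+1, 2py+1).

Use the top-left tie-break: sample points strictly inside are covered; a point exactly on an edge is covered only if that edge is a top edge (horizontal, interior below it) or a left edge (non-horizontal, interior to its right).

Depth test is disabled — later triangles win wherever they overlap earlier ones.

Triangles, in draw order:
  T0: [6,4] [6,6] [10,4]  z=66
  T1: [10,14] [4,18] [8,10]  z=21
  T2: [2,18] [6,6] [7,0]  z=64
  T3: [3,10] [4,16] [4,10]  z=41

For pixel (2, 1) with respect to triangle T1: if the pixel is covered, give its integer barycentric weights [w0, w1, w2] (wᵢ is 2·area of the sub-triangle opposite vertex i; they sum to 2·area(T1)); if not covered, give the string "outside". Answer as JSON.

T0:
  2·area = 8  (B↔C swapped to make it positive)
  edge (6, 4)→(10, 4): d=(4,0) top-left  bias=+0
  edge (10, 4)→(6, 6): d=(-4,2) right/bottom  bias=-1
  edge (6, 6)→(6, 4): d=(0,-2) top-left  bias=+0
    (3,2)@(7, 5): e=[4,2,2] → X
    (4,2)@(9, 5): e=[4,-2,6] → .
    (3,3)@(7, 7): e=[12,-6,2] → .
  covered (1 px):
    . . . . .
    . . . . .
    . . . X .
    . . . . .
    . . . . .
    . . . . .
    . . . . .
    . . . . .
    . . . . .
    . . . . .
    . . . . .
    . . . . .
T1:
  2·area = 32
  edge (10, 14)→(4, 18): d=(-6,4) right/bottom  bias=-1
  edge (4, 18)→(8, 10): d=(4,-8) top-left  bias=+0
  edge (8, 10)→(10, 14): d=(2,4) right/bottom  bias=-1
    (3,6)@(7, 13): e=[18,4,10] → X
    (4,6)@(9, 13): e=[10,20,2] → X
    (3,7)@(7, 15): e=[6,12,14] → X
    (4,7)@(9, 15): e=[-2,28,6] → .
    (2,8)@(5, 17): e=[2,4,26] → X
    (3,8)@(7, 17): e=[-6,20,18] → .
    (2,9)@(5, 19): e=[-10,12,30] → .
  covered (4 px):
    . . . . .
    . . . . .
    . . . . .
    . . . . .
    . . . . .
    . . . . .
    . . . X X
    . . . X .
    . . X . .
    . . . . .
    . . . . .
    . . . . .
T2:
  2·area = 12  (B↔C swapped to make it positive)
  edge (2, 18)→(7, 0): d=(5,-18) top-left  bias=+0
  edge (7, 0)→(6, 6): d=(-1,6) right/bottom  bias=-1
  edge (6, 6)→(2, 18): d=(-4,12) right/bottom  bias=-1
    (3,1)@(7, 3): e=[15,-3,0] → .  [on edge]
    (2,4)@(5, 9): e=[9,3,0] → .  [on edge]
    (1,7)@(3, 15): e=[3,9,0] → .  [on edge]
    (0,10)@(1, 21): e=[-3,15,0] → .  [on edge]
  covered (0 px):
    . . . . .
    . . . . .
    . . . . .
    . . . . .
    . . . . .
    . . . . .
    . . . . .
    . . . . .
    . . . . .
    . . . . .
    . . . . .
    . . . . .
T3:
  2·area = 6  (B↔C swapped to make it positive)
  edge (3, 10)→(4, 10): d=(1,0) top-left  bias=+0
  edge (4, 10)→(4, 16): d=(0,6) right/bottom  bias=-1
  edge (4, 16)→(3, 10): d=(-1,-6) top-left  bias=+0
  covered (0 px):
    . . . . .
    . . . . .
    . . . . .
    . . . . .
    . . . . .
    . . . . .
    . . . . .
    . . . . .
    . . . . .
    . . . . .
    . . . . .
    . . . . .

Result: "outside"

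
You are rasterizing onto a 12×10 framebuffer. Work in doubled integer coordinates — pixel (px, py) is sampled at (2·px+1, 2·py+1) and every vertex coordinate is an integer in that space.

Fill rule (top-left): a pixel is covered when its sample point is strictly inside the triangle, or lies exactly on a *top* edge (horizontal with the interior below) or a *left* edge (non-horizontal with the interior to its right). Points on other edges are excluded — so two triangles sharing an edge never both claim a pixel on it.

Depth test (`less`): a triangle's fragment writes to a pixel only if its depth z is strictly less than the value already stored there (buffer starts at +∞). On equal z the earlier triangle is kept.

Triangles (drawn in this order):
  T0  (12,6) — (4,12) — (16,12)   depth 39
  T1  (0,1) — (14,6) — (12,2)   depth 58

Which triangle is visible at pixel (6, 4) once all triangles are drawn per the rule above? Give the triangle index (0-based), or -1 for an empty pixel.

T0:
  2·area = 72  (B↔C swapped to make it positive)
  edge (12, 6)→(16, 12): d=(4,6) right/bottom  bias=-1
  edge (16, 12)→(4, 12): d=(-12,0) right/bottom  bias=-1
  edge (4, 12)→(12, 6): d=(8,-6) top-left  bias=+0
    (5,3)@(11, 7): e=[10,60,2] → █
    (6,3)@(13, 7): e=[-2,60,14] → ·
    (4,4)@(9, 9): e=[30,36,6] → █
    (6,4)@(13, 9): e=[6,36,30] → █
    (7,4)@(15, 9): e=[-6,36,42] → ·
    (3,5)@(7, 11): e=[50,12,10] → █
    (7,5)@(15, 11): e=[2,12,58] → █
    (8,5)@(17, 11): e=[-10,12,70] → ·
    (3,6)@(7, 13): e=[58,-12,26] → ·
    (4,6)@(9, 13): e=[46,-12,38] → ·
    (5,6)@(11, 13): e=[34,-12,50] → ·
    (6,6)@(13, 13): e=[22,-12,62] → ·
  covered (9 px):
    · · · · · · · · · · · ·
    · · · · · · · · · · · ·
    · · · · · · · · · · · ·
    · · · · · █ · · · · · ·
    · · · · █ █ █ · · · · ·
    · · · █ █ █ █ █ · · · ·
    · · · · · · · · · · · ·
    · · · · · · · · · · · ·
    · · · · · · · · · · · ·
    · · · · · · · · · · · ·
T1:
  2·area = 46  (B↔C swapped to make it positive)
  edge (0, 1)→(12, 2): d=(12,1) right/bottom  bias=-1
  edge (12, 2)→(14, 6): d=(2,4) right/bottom  bias=-1
  edge (14, 6)→(0, 1): d=(-14,-5) top-left  bias=+0
    (3,1)@(7, 3): e=[17,22,7] → █
    (4,1)@(9, 3): e=[15,14,17] → █
    (5,1)@(11, 3): e=[13,6,27] → █
    (6,1)@(13, 3): e=[11,-2,37] → ·
    (3,2)@(7, 5): e=[41,26,-21] → ·
    (4,2)@(9, 5): e=[39,18,-11] → ·
    (5,2)@(11, 5): e=[37,10,-1] → ·
    (6,2)@(13, 5): e=[35,2,9] → █
    (7,2)@(15, 5): e=[33,-6,19] → ·
    (6,3)@(13, 7): e=[59,6,-19] → ·
  covered (4 px):
    · · · · · · · · · · · ·
    · · · █ █ █ · · · · · ·
    · · · · · · █ · · · · ·
    · · · · · · · · · · · ·
    · · · · · · · · · · · ·
    · · · · · · · · · · · ·
    · · · · · · · · · · · ·
    · · · · · · · · · · · ·
    · · · · · · · · · · · ·
    · · · · · · · · · · · ·

Z-buffer (winner per pixel, '.' = empty):
  . . . . . . . . . . . .
  . . . 1 1 1 . . . . . .
  . . . . . . 1 . . . . .
  . . . . . 0 . . . . . .
  . . . . 0 0 0 . . . . .
  . . . 0 0 0 0 0 . . . .
  . . . . . . . . . . . .
  . . . . . . . . . . . .
  . . . . . . . . . . . .
  . . . . . . . . . . . .

Answer: 0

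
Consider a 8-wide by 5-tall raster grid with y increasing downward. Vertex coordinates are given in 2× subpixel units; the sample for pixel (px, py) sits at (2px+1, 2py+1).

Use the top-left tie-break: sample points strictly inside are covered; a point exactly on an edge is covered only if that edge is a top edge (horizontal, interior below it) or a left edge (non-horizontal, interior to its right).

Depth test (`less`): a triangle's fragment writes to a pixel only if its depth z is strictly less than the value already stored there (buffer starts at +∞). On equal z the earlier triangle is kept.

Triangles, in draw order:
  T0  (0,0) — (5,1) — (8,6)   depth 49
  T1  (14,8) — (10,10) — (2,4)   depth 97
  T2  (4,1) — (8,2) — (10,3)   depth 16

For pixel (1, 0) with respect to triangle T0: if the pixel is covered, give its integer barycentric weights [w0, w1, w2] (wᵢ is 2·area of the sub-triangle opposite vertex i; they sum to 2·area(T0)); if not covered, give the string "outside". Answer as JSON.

T0:
  2·area = 22
  edge (0, 0)→(5, 1): d=(5,1) right/bottom  bias=-1
  edge (5, 1)→(8, 6): d=(3,5) right/bottom  bias=-1
  edge (8, 6)→(0, 0): d=(-8,-6) top-left  bias=+0
    (1,0)@(3, 1): e=[2,10,10] → █
    (2,0)@(5, 1): e=[0,0,22] → ·  [on edge]
    (1,1)@(3, 3): e=[12,16,-6] → ·
    (2,1)@(5, 3): e=[10,6,6] → █
    (3,1)@(7, 3): e=[8,-4,18] → ·
    (7,1)@(15, 3): e=[0,-44,66] → ·  [on edge]
    (2,2)@(5, 5): e=[20,12,-10] → ·
    (3,2)@(7, 5): e=[18,2,2] → █
    (4,2)@(9, 5): e=[16,-8,14] → ·
    (3,3)@(7, 7): e=[28,8,-14] → ·
  covered (3 px):
    · █ · · · · · ·
    · · █ · · · · ·
    · · · █ · · · ·
    · · · · · · · ·
    · · · · · · · ·
T1:
  2·area = 40
  edge (14, 8)→(10, 10): d=(-4,2) right/bottom  bias=-1
  edge (10, 10)→(2, 4): d=(-8,-6) top-left  bias=+0
  edge (2, 4)→(14, 8): d=(12,4) right/bottom  bias=-1
    (2,2)@(5, 5): e=[30,10,0] → ·  [on edge]
    (3,3)@(7, 7): e=[18,6,16] → █
    (4,3)@(9, 7): e=[14,18,8] → █
    (5,3)@(11, 7): e=[10,30,0] → ·  [on edge]
    (3,4)@(7, 9): e=[10,-10,40] → ·
    (4,4)@(9, 9): e=[6,2,32] → █
    (5,4)@(11, 9): e=[2,14,24] → █
    (6,4)@(13, 9): e=[-2,26,16] → ·
  covered (4 px):
    · · · · · · · ·
    · · · · · · · ·
    · · · · · · · ·
    · · · █ █ · · ·
    · · · · █ █ · ·
T2:
  2·area = 2
  edge (4, 1)→(8, 2): d=(4,1) right/bottom  bias=-1
  edge (8, 2)→(10, 3): d=(2,1) right/bottom  bias=-1
  edge (10, 3)→(4, 1): d=(-6,-2) top-left  bias=+0
  covered (0 px):
    · · · · · · · ·
    · · · · · · · ·
    · · · · · · · ·
    · · · · · · · ·
    · · · · · · · ·

Final: [10,10,2]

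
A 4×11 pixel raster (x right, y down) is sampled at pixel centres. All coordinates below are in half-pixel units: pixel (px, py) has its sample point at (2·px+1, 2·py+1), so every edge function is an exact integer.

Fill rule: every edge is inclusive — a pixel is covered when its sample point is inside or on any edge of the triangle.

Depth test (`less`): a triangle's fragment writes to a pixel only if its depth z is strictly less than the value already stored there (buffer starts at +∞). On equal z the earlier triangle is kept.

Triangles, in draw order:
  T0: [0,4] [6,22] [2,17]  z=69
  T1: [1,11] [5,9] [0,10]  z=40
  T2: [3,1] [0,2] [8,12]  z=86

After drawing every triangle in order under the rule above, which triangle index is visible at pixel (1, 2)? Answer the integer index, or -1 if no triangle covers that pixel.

T0:
  2·area = 42
  edge (0, 4)→(6, 22): d=(6,18) inclusive
  edge (6, 22)→(2, 17): d=(-4,-5) inclusive
  edge (2, 17)→(0, 4): d=(-2,-13) inclusive
    (0,3)@(1, 7): e=[0,35,7] → #  [on edge]
    (1,3)@(3, 7): e=[-36,45,33] → ·
    (0,4)@(1, 9): e=[12,27,3] → #
    (1,4)@(3, 9): e=[-24,37,29] → ·
    (0,5)@(1, 11): e=[24,19,-1] → ·
    (1,6)@(3, 13): e=[0,21,21] → #  [on edge]
    (2,6)@(5, 13): e=[-36,31,47] → ·
    (1,7)@(3, 15): e=[12,13,17] → #
    (2,7)@(5, 15): e=[-24,23,43] → ·
    (1,8)@(3, 17): e=[24,5,13] → #
    (2,8)@(5, 17): e=[-12,15,39] → ·
    (1,9)@(3, 19): e=[36,-3,9] → ·
    (2,9)@(5, 19): e=[0,7,35] → #  [on edge]
  covered (6 px):
    · · · ·
    · · · ·
    · · · ·
    # · · ·
    # · · ·
    · · · ·
    · # · ·
    · # · ·
    · # · ·
    · · # ·
    · · · ·
T1:
  2·area = 6  (B↔C swapped to make it positive)
  edge (1, 11)→(0, 10): d=(-1,-1) inclusive
  edge (0, 10)→(5, 9): d=(5,-1) inclusive
  edge (5, 9)→(1, 11): d=(-4,2) inclusive
    (2,4)@(5, 9): e=[6,0,0] → #  [on edge]
    (3,4)@(7, 9): e=[8,2,-4] → ·
    (0,5)@(1, 11): e=[0,6,0] → #  [on edge]
    (1,5)@(3, 11): e=[2,8,-4] → ·
    (2,5)@(5, 11): e=[4,10,-8] → ·
    (0,6)@(1, 13): e=[-2,16,-8] → ·
    (1,6)@(3, 13): e=[0,18,-12] → ·  [on edge]
    (2,7)@(5, 15): e=[0,30,-24] → ·  [on edge]
    (3,8)@(7, 17): e=[0,42,-36] → ·  [on edge]
  covered (2 px):
    · · · ·
    · · · ·
    · · · ·
    · · · ·
    · · # ·
    # · · ·
    · · · ·
    · · · ·
    · · · ·
    · · · ·
    · · · ·
T2:
  2·area = 38  (B↔C swapped to make it positive)
  edge (3, 1)→(8, 12): d=(5,11) inclusive
  edge (8, 12)→(0, 2): d=(-8,-10) inclusive
  edge (0, 2)→(3, 1): d=(3,-1) inclusive
    (1,0)@(3, 1): e=[0,38,0] → #  [on edge]
    (2,0)@(5, 1): e=[-22,58,2] → ·
    (0,1)@(1, 3): e=[32,2,4] → #
    (2,1)@(5, 3): e=[-12,42,8] → ·
    (0,2)@(1, 5): e=[42,-14,10] → ·
    (1,2)@(3, 5): e=[20,6,12] → #
    (2,2)@(5, 5): e=[-2,26,14] → ·
    (1,3)@(3, 7): e=[30,-10,18] → ·
    (2,3)@(5, 7): e=[8,10,20] → #
    (3,3)@(7, 7): e=[-14,30,22] → ·
    (2,4)@(5, 9): e=[18,-6,26] → ·
  covered (5 px):
    · # · ·
    # # · ·
    · # · ·
    · · # ·
    · · · ·
    · · · ·
    · · · ·
    · · · ·
    · · · ·
    · · · ·
    · · · ·

Z-buffer (winner per pixel, '.' = empty):
  . 2 . .
  2 2 . .
  . 2 . .
  0 . 2 .
  0 . 1 .
  1 . . .
  . 0 . .
  . 0 . .
  . 0 . .
  . . 0 .
  . . . .

Result: 2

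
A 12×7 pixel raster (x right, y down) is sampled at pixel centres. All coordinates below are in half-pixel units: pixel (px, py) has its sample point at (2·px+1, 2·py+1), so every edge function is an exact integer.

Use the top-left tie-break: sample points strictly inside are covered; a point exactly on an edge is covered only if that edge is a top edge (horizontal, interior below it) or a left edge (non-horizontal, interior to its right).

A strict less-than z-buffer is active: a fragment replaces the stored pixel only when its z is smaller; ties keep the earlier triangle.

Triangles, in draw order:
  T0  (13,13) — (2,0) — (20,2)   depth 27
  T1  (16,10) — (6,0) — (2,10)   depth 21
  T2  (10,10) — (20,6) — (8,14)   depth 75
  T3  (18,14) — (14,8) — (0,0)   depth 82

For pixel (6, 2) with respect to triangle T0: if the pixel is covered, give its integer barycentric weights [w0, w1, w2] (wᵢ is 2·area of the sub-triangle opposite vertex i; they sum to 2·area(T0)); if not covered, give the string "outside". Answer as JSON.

T0:
  2·area = 212
  edge (13, 13)→(2, 0): d=(-11,-13) top-left  bias=+0
  edge (2, 0)→(20, 2): d=(18,2) right/bottom  bias=-1
  edge (20, 2)→(13, 13): d=(-7,11) right/bottom  bias=-1
    (1,0)@(3, 1): e=[2,16,194] → X
    (2,0)@(5, 1): e=[28,12,172] → X
    (3,0)@(7, 1): e=[54,8,150] → X
    (4,0)@(9, 1): e=[80,4,128] → X
    (5,0)@(11, 1): e=[106,0,106] → .  [on edge]
    (1,1)@(3, 3): e=[-20,52,180] → .
    (2,1)@(5, 3): e=[6,48,158] → X
    (5,1)@(11, 3): e=[84,36,92] → X
    (6,1)@(13, 3): e=[110,32,70] → X
    (7,1)@(15, 3): e=[136,28,48] → X
    (8,1)@(17, 3): e=[162,24,26] → X
    (9,1)@(19, 3): e=[188,20,4] → X
    (6,6)@(13, 13): e=[0,212,0] → .  [on edge]
  covered (26 px):
    . X X X X . . . . . . .
    . . X X X X X X X X . .
    . . . X X X X X X . . .
    . . . . X X X X . . . .
    . . . . . X X X . . . .
    . . . . . . X . . . . .
    . . . . . . . . . . . .
T1:
  2·area = 140  (B↔C swapped to make it positive)
  edge (16, 10)→(2, 10): d=(-14,0) right/bottom  bias=-1
  edge (2, 10)→(6, 0): d=(4,-10) top-left  bias=+0
  edge (6, 0)→(16, 10): d=(10,10) right/bottom  bias=-1
    (3,0)@(7, 1): e=[126,14,0] → .  [on edge]
    (2,1)@(5, 3): e=[98,2,40] → X
    (3,1)@(7, 3): e=[98,22,20] → X
    (4,1)@(9, 3): e=[98,42,0] → .  [on edge]
    (2,2)@(5, 5): e=[70,10,60] → X
    (4,2)@(9, 5): e=[70,50,20] → X
    (5,2)@(11, 5): e=[70,70,0] → .  [on edge]
    (2,3)@(5, 7): e=[42,18,80] → X
    (5,3)@(11, 7): e=[42,78,20] → X
    (6,3)@(13, 7): e=[42,98,0] → .  [on edge]
    (1,4)@(3, 9): e=[14,6,120] → X
    (6,4)@(13, 9): e=[14,106,20] → X
    (7,4)@(15, 9): e=[14,126,0] → .  [on edge]
    (8,5)@(17, 11): e=[-14,154,0] → .  [on edge]
    (9,6)@(19, 13): e=[-42,182,0] → .  [on edge]
  covered (15 px):
    . . . . . . . . . . . .
    . . X X . . . . . . . .
    . . X X X . . . . . . .
    . . X X X X . . . . . .
    . X X X X X X . . . . .
    . . . . . . . . . . . .
    . . . . . . . . . . . .
T2:
  2·area = 32
  edge (10, 10)→(20, 6): d=(10,-4) top-left  bias=+0
  edge (20, 6)→(8, 14): d=(-12,8) right/bottom  bias=-1
  edge (8, 14)→(10, 10): d=(2,-4) top-left  bias=+0
    (6,4)@(13, 9): e=[2,20,10] → X
    (7,4)@(15, 9): e=[10,4,18] → X
    (8,4)@(17, 9): e=[18,-12,26] → .
    (5,5)@(11, 11): e=[14,12,6] → X
    (6,5)@(13, 11): e=[22,-4,14] → .
    (7,5)@(15, 11): e=[30,-20,22] → .
    (4,6)@(9, 13): e=[26,4,2] → X
    (5,6)@(11, 13): e=[34,-12,10] → .
  covered (4 px):
    . . . . . . . . . . . .
    . . . . . . . . . . . .
    . . . . . . . . . . . .
    . . . . . . . . . . . .
    . . . . . . X X . . . .
    . . . . . X . . . . . .
    . . . . X . . . . . . .
T3:
  2·area = 52  (B↔C swapped to make it positive)
  edge (18, 14)→(0, 0): d=(-18,-14) top-left  bias=+0
  edge (0, 0)→(14, 8): d=(14,8) right/bottom  bias=-1
  edge (14, 8)→(18, 14): d=(4,6) right/bottom  bias=-1
    (2,1)@(5, 3): e=[16,2,34] → X
    (3,1)@(7, 3): e=[44,-14,22] → .
    (2,2)@(5, 5): e=[-20,30,42] → .
    (3,2)@(7, 5): e=[8,14,30] → X
    (4,2)@(9, 5): e=[36,-2,18] → .
    (3,3)@(7, 7): e=[-28,42,38] → .
    (4,3)@(9, 7): e=[0,26,26] → X  [on edge]
    (5,3)@(11, 7): e=[28,10,14] → X
    (6,3)@(13, 7): e=[56,-6,2] → .
    (4,4)@(9, 9): e=[-36,54,34] → .
    (5,4)@(11, 9): e=[-8,38,22] → .
    (6,4)@(13, 9): e=[20,22,10] → X
  covered (7 px):
    . . . . . . . . . . . .
    . . X . . . . . . . . .
    . . . X . . . . . . . .
    . . . . X X . . . . . .
    . . . . . . X . . . . .
    . . . . . . . X . . . .
    . . . . . . . . X . . .

Result: [68,56,88]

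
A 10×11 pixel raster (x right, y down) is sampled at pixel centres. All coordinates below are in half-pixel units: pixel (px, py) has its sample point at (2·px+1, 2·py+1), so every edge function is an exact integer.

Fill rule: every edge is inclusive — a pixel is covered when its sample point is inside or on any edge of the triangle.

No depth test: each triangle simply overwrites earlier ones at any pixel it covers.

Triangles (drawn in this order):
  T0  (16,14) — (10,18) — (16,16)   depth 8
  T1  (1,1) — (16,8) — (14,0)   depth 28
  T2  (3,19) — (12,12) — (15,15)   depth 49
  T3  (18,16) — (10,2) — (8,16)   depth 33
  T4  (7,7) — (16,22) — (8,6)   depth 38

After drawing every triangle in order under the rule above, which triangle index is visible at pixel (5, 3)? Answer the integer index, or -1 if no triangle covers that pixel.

T0:
  2·area = 12  (B↔C swapped to make it positive)
  edge (16, 14)→(16, 16): d=(0,2) inclusive
  edge (16, 16)→(10, 18): d=(-6,2) inclusive
  edge (10, 18)→(16, 14): d=(6,-4) inclusive
    (7,7)@(15, 15): e=[2,8,2] → █
    (8,7)@(17, 15): e=[-2,4,10] → ·
    (9,7)@(19, 15): e=[-6,0,18] → ·  [on edge]
    (6,8)@(13, 17): e=[6,0,6] → █  [on edge]
    (7,8)@(15, 17): e=[2,-4,14] → ·
    (3,9)@(7, 19): e=[18,0,-6] → ·  [on edge]
    (6,9)@(13, 19): e=[6,-12,18] → ·
    (0,10)@(1, 21): e=[30,0,-18] → ·  [on edge]
  covered (2 px):
    · · · · · · · · · ·
    · · · · · · · · · ·
    · · · · · · · · · ·
    · · · · · · · · · ·
    · · · · · · · · · ·
    · · · · · · · · · ·
    · · · · · · · · · ·
    · · · · · · · █ · ·
    · · · · · · █ · · ·
    · · · · · · · · · ·
    · · · · · · · · · ·
T1:
  2·area = 106  (B↔C swapped to make it positive)
  edge (1, 1)→(14, 0): d=(13,-1) inclusive
  edge (14, 0)→(16, 8): d=(2,8) inclusive
  edge (16, 8)→(1, 1): d=(-15,-7) inclusive
    (0,0)@(1, 1): e=[0,106,0] → █  [on edge]
    (1,0)@(3, 1): e=[2,90,14] → █
    (2,0)@(5, 1): e=[4,74,28] → █
    (3,0)@(7, 1): e=[6,58,42] → █
    (4,0)@(9, 1): e=[8,42,56] → █
    (5,0)@(11, 1): e=[10,26,70] → █
    (6,0)@(13, 1): e=[12,10,84] → █
    (7,0)@(15, 1): e=[14,-6,98] → ·
    (0,1)@(1, 3): e=[26,110,-30] → ·
    (1,1)@(3, 3): e=[28,94,-16] → ·
    (2,1)@(5, 3): e=[30,78,-2] → ·
    (3,1)@(7, 3): e=[32,62,12] → █
  covered (15 px):
    █ █ █ █ █ █ █ · · ·
    · · · █ █ █ █ · · ·
    · · · · · █ █ █ · ·
    · · · · · · · █ · ·
    · · · · · · · · · ·
    · · · · · · · · · ·
    · · · · · · · · · ·
    · · · · · · · · · ·
    · · · · · · · · · ·
    · · · · · · · · · ·
    · · · · · · · · · ·
T2:
  2·area = 48
  edge (3, 19)→(12, 12): d=(9,-7) inclusive
  edge (12, 12)→(15, 15): d=(3,3) inclusive
  edge (15, 15)→(3, 19): d=(-12,4) inclusive
    (0,0)@(1, 1): e=[-176,0,224] → ·  [on edge]
    (1,1)@(3, 3): e=[-144,0,192] → ·  [on edge]
    (2,2)@(5, 5): e=[-112,0,160] → ·  [on edge]
    (3,3)@(7, 7): e=[-80,0,128] → ·  [on edge]
    (4,4)@(9, 9): e=[-48,0,96] → ·  [on edge]
    (5,5)@(11, 11): e=[-16,0,64] → ·  [on edge]
    (5,6)@(11, 13): e=[2,6,40] → █
    (6,6)@(13, 13): e=[16,0,32] → █  [on edge]
    (7,6)@(15, 13): e=[30,-6,24] → ·
    (4,7)@(9, 15): e=[6,18,24] → █
    (7,7)@(15, 15): e=[48,0,0] → █  [on edge]
    (8,7)@(17, 15): e=[62,-6,-8] → ·
    (4,8)@(9, 17): e=[24,24,0] → █  [on edge]
    (8,8)@(17, 17): e=[80,0,-32] → ·  [on edge]
    (1,9)@(3, 19): e=[0,48,0] → █  [on edge]
    (9,9)@(19, 19): e=[112,0,-64] → ·  [on edge]
  covered (9 px):
    · · · · · · · · · ·
    · · · · · · · · · ·
    · · · · · · · · · ·
    · · · · · · · · · ·
    · · · · · · · · · ·
    · · · · · · · · · ·
    · · · · · █ █ · · ·
    · · · · █ █ █ █ · ·
    · · · █ █ · · · · ·
    · █ · · · · · · · ·
    · · · · · · · · · ·
T3:
  2·area = 140  (B↔C swapped to make it positive)
  edge (18, 16)→(8, 16): d=(-10,0) inclusive
  edge (8, 16)→(10, 2): d=(2,-14) inclusive
  edge (10, 2)→(18, 16): d=(8,14) inclusive
    (5,2)@(11, 5): e=[110,20,10] → █
    (6,2)@(13, 5): e=[110,48,-18] → ·
    (5,3)@(11, 7): e=[90,24,26] → █
    (6,3)@(13, 7): e=[90,52,-2] → ·
    (4,4)@(9, 9): e=[70,0,70] → █  [on edge]
    (6,4)@(13, 9): e=[70,56,14] → █
    (7,4)@(15, 9): e=[70,84,-14] → ·
    (4,5)@(9, 11): e=[50,4,86] → █
    (7,5)@(15, 11): e=[50,88,2] → █
    (8,5)@(17, 11): e=[50,116,-26] → ·
    (4,6)@(9, 13): e=[30,8,102] → █
    (8,6)@(17, 13): e=[30,120,-10] → ·
  covered (18 px):
    · · · · · · · · · ·
    · · · · · · · · · ·
    · · · · · █ · · · ·
    · · · · · █ · · · ·
    · · · · █ █ █ · · ·
    · · · · █ █ █ █ · ·
    · · · · █ █ █ █ · ·
    · · · · █ █ █ █ █ ·
    · · · · · · · · · ·
    · · · · · · · · · ·
    · · · · · · · · · ·
T4:
  2·area = 24  (B↔C swapped to make it positive)
  edge (7, 7)→(8, 6): d=(1,-1) inclusive
  edge (8, 6)→(16, 22): d=(8,16) inclusive
  edge (16, 22)→(7, 7): d=(-9,-15) inclusive
    (6,0)@(13, 1): e=[0,-120,144] → ·  [on edge]
    (5,1)@(11, 3): e=[0,-72,96] → ·  [on edge]
    (4,2)@(9, 5): e=[0,-24,48] → ·  [on edge]
    (3,3)@(7, 7): e=[0,24,0] → █  [on edge]
    (4,3)@(9, 7): e=[2,-8,30] → ·
    (2,4)@(5, 9): e=[0,72,-48] → ·  [on edge]
    (3,4)@(7, 9): e=[2,40,-18] → ·
    (4,4)@(9, 9): e=[4,8,12] → █
    (5,4)@(11, 9): e=[6,-24,42] → ·
    (1,5)@(3, 11): e=[0,120,-96] → ·  [on edge]
    (4,5)@(9, 11): e=[6,24,-6] → ·
    (0,6)@(1, 13): e=[0,168,-144] → ·  [on edge]
    (6,8)@(13, 17): e=[16,8,0] → █  [on edge]
  covered (4 px):
    · · · · · · · · · ·
    · · · · · · · · · ·
    · · · · · · · · · ·
    · · · █ · · · · · ·
    · · · · █ · · · · ·
    · · · · · · · · · ·
    · · · · · █ · · · ·
    · · · · · · · · · ·
    · · · · · · █ · · ·
    · · · · · · · · · ·
    · · · · · · · · · ·

Z-buffer (winner per pixel, '.' = empty):
  1 1 1 1 1 1 1 . . .
  . . . 1 1 1 1 . . .
  . . . . . 3 1 1 . .
  . . . 4 . 3 . 1 . .
  . . . . 4 3 3 . . .
  . . . . 3 3 3 3 . .
  . . . . 3 4 3 3 . .
  . . . . 3 3 3 3 3 .
  . . . 2 2 . 4 . . .
  . 2 . . . . . . . .
  . . . . . . . . . .

Answer: 3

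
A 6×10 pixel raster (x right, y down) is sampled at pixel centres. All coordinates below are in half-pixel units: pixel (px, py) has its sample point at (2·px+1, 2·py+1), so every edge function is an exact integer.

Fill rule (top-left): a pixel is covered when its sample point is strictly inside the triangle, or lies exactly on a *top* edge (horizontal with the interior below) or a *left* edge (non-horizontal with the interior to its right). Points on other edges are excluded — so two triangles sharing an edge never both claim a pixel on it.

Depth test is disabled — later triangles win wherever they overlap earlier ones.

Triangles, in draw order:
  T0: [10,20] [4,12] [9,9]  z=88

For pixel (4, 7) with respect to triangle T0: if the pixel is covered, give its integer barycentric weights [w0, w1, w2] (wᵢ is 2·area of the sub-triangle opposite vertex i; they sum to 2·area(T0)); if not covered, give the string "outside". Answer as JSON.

T0:
  2·area = 58
  edge (10, 20)→(4, 12): d=(-6,-8) top-left  bias=+0
  edge (4, 12)→(9, 9): d=(5,-3) top-left  bias=+0
  edge (9, 9)→(10, 20): d=(1,11) right/bottom  bias=-1
    (4,4)@(9, 9): e=[58,0,0] → ·  [on edge]
    (3,5)@(7, 11): e=[30,4,24] → █
    (4,5)@(9, 11): e=[46,10,2] → █
    (5,5)@(11, 11): e=[62,16,-20] → ·
    (2,6)@(5, 13): e=[2,8,48] → █
    (5,6)@(11, 13): e=[50,26,-18] → ·
    (2,7)@(5, 15): e=[-10,18,50] → ·
    (3,7)@(7, 15): e=[6,24,28] → █
    (5,7)@(11, 15): e=[38,36,-16] → ·
    (3,8)@(7, 17): e=[-6,34,30] → ·
    (4,8)@(9, 17): e=[10,40,8] → █
    (5,8)@(11, 17): e=[26,46,-14] → ·
  covered (8 px):
    · · · · · ·
    · · · · · ·
    · · · · · ·
    · · · · · ·
    · · · · · ·
    · · · █ █ ·
    · · █ █ █ ·
    · · · █ █ ·
    · · · · █ ·
    · · · · · ·

Answer: [30,6,22]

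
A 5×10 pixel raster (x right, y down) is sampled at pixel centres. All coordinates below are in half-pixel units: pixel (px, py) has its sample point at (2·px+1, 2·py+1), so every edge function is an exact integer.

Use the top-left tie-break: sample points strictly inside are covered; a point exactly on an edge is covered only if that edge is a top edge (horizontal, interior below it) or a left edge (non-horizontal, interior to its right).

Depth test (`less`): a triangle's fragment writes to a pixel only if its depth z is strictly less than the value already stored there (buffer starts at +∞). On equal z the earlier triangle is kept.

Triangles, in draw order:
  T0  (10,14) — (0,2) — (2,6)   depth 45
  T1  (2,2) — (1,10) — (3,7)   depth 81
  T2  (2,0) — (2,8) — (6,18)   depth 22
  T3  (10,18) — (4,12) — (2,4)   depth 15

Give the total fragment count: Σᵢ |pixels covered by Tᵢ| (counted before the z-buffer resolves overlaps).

T0:
  2·area = 16  (B↔C swapped to make it positive)
  edge (10, 14)→(2, 6): d=(-8,-8) top-left  bias=+0
  edge (2, 6)→(0, 2): d=(-2,-4) top-left  bias=+0
  edge (0, 2)→(10, 14): d=(10,12) right/bottom  bias=-1
    (0,2)@(1, 5): e=[0,-2,18] → ·  [on edge]
    (1,3)@(3, 7): e=[0,2,14] → █  [on edge]
    (2,3)@(5, 7): e=[16,10,-10] → ·
    (1,4)@(3, 9): e=[-16,-2,34] → ·
    (2,4)@(5, 9): e=[0,6,10] → █  [on edge]
    (3,4)@(7, 9): e=[16,14,-14] → ·
    (2,5)@(5, 11): e=[-16,2,30] → ·
    (3,5)@(7, 11): e=[0,10,6] → █  [on edge]
    (4,5)@(9, 11): e=[16,18,-18] → ·
    (3,6)@(7, 13): e=[-16,6,26] → ·
    (4,6)@(9, 13): e=[0,14,2] → █  [on edge]
    (4,7)@(9, 15): e=[-16,10,22] → ·
  covered (4 px):
    · · · · ·
    · · · · ·
    · · · · ·
    · █ · · ·
    · · █ · ·
    · · · █ ·
    · · · · █
    · · · · ·
    · · · · ·
    · · · · ·
T1:
  2·area = 13  (B↔C swapped to make it positive)
  edge (2, 2)→(3, 7): d=(1,5) right/bottom  bias=-1
  edge (3, 7)→(1, 10): d=(-2,3) right/bottom  bias=-1
  edge (1, 10)→(2, 2): d=(1,-8) top-left  bias=+0
    (3,0)@(7, 1): e=[-26,0,39] → ·  [on edge]
    (1,3)@(3, 7): e=[0,0,13] → ·  [on edge]
    (2,8)@(5, 17): e=[0,-26,39] → ·  [on edge]
  covered (0 px):
    · · · · ·
    · · · · ·
    · · · · ·
    · · · · ·
    · · · · ·
    · · · · ·
    · · · · ·
    · · · · ·
    · · · · ·
    · · · · ·
T2:
  2·area = 32  (B↔C swapped to make it positive)
  edge (2, 0)→(6, 18): d=(4,18) right/bottom  bias=-1
  edge (6, 18)→(2, 8): d=(-4,-10) top-left  bias=+0
  edge (2, 8)→(2, 0): d=(0,-8) top-left  bias=+0
    (1,2)@(3, 5): e=[2,22,8] → █
    (2,2)@(5, 5): e=[-34,42,24] → ·
    (1,3)@(3, 7): e=[10,14,8] → █
    (2,3)@(5, 7): e=[-26,34,24] → ·
    (1,4)@(3, 9): e=[18,6,8] → █
    (2,4)@(5, 9): e=[-18,26,24] → ·
    (1,5)@(3, 11): e=[26,-2,8] → ·
    (2,7)@(5, 15): e=[6,2,24] → █
    (3,7)@(7, 15): e=[-30,22,40] → ·
    (2,8)@(5, 17): e=[14,-6,24] → ·
  covered (4 px):
    · · · · ·
    · · · · ·
    · █ · · ·
    · █ · · ·
    · █ · · ·
    · · · · ·
    · · · · ·
    · · █ · ·
    · · · · ·
    · · · · ·
T3:
  2·area = 36
  edge (10, 18)→(4, 12): d=(-6,-6) top-left  bias=+0
  edge (4, 12)→(2, 4): d=(-2,-8) top-left  bias=+0
  edge (2, 4)→(10, 18): d=(8,14) right/bottom  bias=-1
    (1,3)@(3, 7): e=[24,2,10] → █
    (2,3)@(5, 7): e=[36,18,-18] → ·
    (0,4)@(1, 9): e=[0,-18,54] → ·  [on edge]
    (1,4)@(3, 9): e=[12,-2,26] → ·
    (1,5)@(3, 11): e=[0,-6,42] → ·  [on edge]
    (2,5)@(5, 11): e=[12,10,14] → █
    (3,5)@(7, 11): e=[24,26,-14] → ·
    (2,6)@(5, 13): e=[0,6,30] → █  [on edge]
    (3,6)@(7, 13): e=[12,22,2] → █
    (4,6)@(9, 13): e=[24,38,-26] → ·
    (2,7)@(5, 15): e=[-12,2,46] → ·
    (3,7)@(7, 15): e=[0,18,18] → █  [on edge]
    (4,8)@(9, 17): e=[0,30,6] → █  [on edge]
  covered (6 px):
    · · · · ·
    · · · · ·
    · · · · ·
    · █ · · ·
    · · · · ·
    · · █ · ·
    · · █ █ ·
    · · · █ ·
    · · · · █
    · · · · ·

Answer: 14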